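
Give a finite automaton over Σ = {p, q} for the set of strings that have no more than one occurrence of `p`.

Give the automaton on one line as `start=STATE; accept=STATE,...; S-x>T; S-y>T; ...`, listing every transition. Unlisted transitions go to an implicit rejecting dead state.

start=s0; accept=s0,s1; s0-p>s1; s0-q>s0; s1-p>s2; s1-q>s1; s2-p>s2; s2-q>s2

Only the number of `p`s matters, and only up to 2. Make a chain s0 → s1 → s2 advanced by each `p` (with s2 absorbing); every other symbol self-loops. The accepting set is {s0, s1}.
A 3-state machine:
        p   q  
>* s0   s1  s0 
 * s1   s2  s1 
   s2   s2  s2 
(> = start, * = accepting)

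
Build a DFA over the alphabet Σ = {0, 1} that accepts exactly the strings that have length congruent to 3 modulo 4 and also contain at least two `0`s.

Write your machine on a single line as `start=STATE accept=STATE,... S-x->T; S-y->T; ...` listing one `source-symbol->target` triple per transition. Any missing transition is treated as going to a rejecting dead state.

Run two small machines in parallel and take their product. The first has 4 states tracking the input length modulo 4; the second has 4 states tracking the count of `0`s, saturating at 3. A product state is a pair (one from each), accepting exactly when both do.
          0    1  
>  q0     q1   q2 
   q1     q3   q4 
   q2     q4   q5 
   q3     q6   q7 
   q4     q7   q8 
   q5     q8   q9 
 * q6    q10  q10 
 * q7    q10  q11 
   q8    q11  q12 
   q9    q12   q0 
   q10   q13  q13 
   q11   q13  q14 
   q12   q14   q1 
   q13   q15  q15 
   q14   q15   q3 
   q15    q6   q6 
(> = start, * = accepting)

start=q0; accept=q6,q7; q0-0->q1; q0-1->q2; q1-0->q3; q1-1->q4; q2-0->q4; q2-1->q5; q3-0->q6; q3-1->q7; q4-0->q7; q4-1->q8; q5-0->q8; q5-1->q9; q6-0->q10; q6-1->q10; q7-0->q10; q7-1->q11; q8-0->q11; q8-1->q12; q9-0->q12; q9-1->q0; q10-0->q13; q10-1->q13; q11-0->q13; q11-1->q14; q12-0->q14; q12-1->q1; q13-0->q15; q13-1->q15; q14-0->q15; q14-1->q3; q15-0->q6; q15-1->q6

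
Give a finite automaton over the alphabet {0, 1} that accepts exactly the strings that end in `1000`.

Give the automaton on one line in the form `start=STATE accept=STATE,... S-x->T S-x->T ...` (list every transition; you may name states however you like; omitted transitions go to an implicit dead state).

start=s0 accept=s4 s0-0->s0 s0-1->s1 s1-0->s2 s1-1->s1 s2-0->s3 s2-1->s1 s3-0->s4 s3-1->s1 s4-0->s0 s4-1->s1

Remember how much of `1000` the current input suffix matches. State s0 means no match yet; s1 means the last symbol is `1`; s2 means the last 2 symbols are `10`; s3 means the last 3 symbols are `100`; s4 means the last 4 symbols are `1000`. Only s4 accepts. On a mismatch, fall back to the longest proper suffix that is still a prefix of `1000`.
A 5-state machine:
        0   1  
>  s0   s0  s1 
   s1   s2  s1 
   s2   s3  s1 
   s3   s4  s1 
 * s4   s0  s1 
(> = start, * = accepting)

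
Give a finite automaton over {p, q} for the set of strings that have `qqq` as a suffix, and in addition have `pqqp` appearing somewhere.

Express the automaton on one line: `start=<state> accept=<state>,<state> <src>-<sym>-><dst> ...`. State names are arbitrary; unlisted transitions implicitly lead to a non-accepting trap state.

Run two small machines in parallel and take their product. The first has 4 states tracking how much of the suffix `qqq` has currently been matched; the second has 5 states tracking whether and how much of `pqqp` has been seen. A product state is a pair (one from each), accepting exactly when both do.
          p    q  
>  s0     s1   s2 
   s1     s1   s3 
   s2     s1   s4 
   s3     s1   s5 
   s4     s1   s6 
   s5     s7   s6 
   s6     s1   s6 
   s7     s7   s8 
   s8     s7   s9 
   s9     s7  s10 
 * s10    s7  s10 
(> = start, * = accepting)

start=s0 accept=s10 s0-p->s1 s0-q->s2 s1-p->s1 s1-q->s3 s2-p->s1 s2-q->s4 s3-p->s1 s3-q->s5 s4-p->s1 s4-q->s6 s5-p->s7 s5-q->s6 s6-p->s1 s6-q->s6 s7-p->s7 s7-q->s8 s8-p->s7 s8-q->s9 s9-p->s7 s9-q->s10 s10-p->s7 s10-q->s10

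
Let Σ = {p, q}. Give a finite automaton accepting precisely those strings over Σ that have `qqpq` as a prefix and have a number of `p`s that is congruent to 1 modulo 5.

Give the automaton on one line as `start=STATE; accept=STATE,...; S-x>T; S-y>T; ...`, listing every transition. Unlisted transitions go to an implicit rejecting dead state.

Build one automaton per condition and run them in lockstep. One (6 states) tracks whether the input so far still matches the prefix `qqpq`; the other (5 states) tracks the count of `p`s modulo 5. Each combined state is a pair, one component from each; accept when both components accept.
A 14-state machine:
          p    q  
>  S0     S1   S2 
   S1     S3   S1 
   S2     S1   S4 
   S3     S5   S3 
   S4     S6   S7 
   S5     S8   S5 
   S6     S3   S9 
   S7     S1   S7 
   S8     S7   S8 
 * S9    S10   S9 
   S10   S11  S10 
   S11   S12  S11 
   S12   S13  S12 
   S13    S9  S13 
(> = start, * = accepting)

start=S0; accept=S9; S0-p>S1; S0-q>S2; S1-p>S3; S1-q>S1; S2-p>S1; S2-q>S4; S3-p>S5; S3-q>S3; S4-p>S6; S4-q>S7; S5-p>S8; S5-q>S5; S6-p>S3; S6-q>S9; S7-p>S1; S7-q>S7; S8-p>S7; S8-q>S8; S9-p>S10; S9-q>S9; S10-p>S11; S10-q>S10; S11-p>S12; S11-q>S11; S12-p>S13; S12-q>S12; S13-p>S9; S13-q>S13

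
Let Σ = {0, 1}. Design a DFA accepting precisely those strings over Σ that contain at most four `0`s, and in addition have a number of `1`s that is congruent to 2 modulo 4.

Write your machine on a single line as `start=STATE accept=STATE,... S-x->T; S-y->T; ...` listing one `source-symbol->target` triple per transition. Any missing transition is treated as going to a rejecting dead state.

start=q0; accept=q5,q8,q12,q16,q18; q0-0->q1; q0-1->q2; q1-0->q3; q1-1->q4; q2-0->q4; q2-1->q5; q3-0->q6; q3-1->q7; q4-0->q7; q4-1->q8; q5-0->q8; q5-1->q9; q6-0->q10; q6-1->q11; q7-0->q11; q7-1->q12; q8-0->q12; q8-1->q13; q9-0->q13; q9-1->q0; q10-0->q14; q10-1->q15; q11-0->q15; q11-1->q16; q12-0->q16; q12-1->q17; q13-0->q17; q13-1->q1; q14-0->q14; q14-1->q14; q15-0->q14; q15-1->q18; q16-0->q18; q16-1->q19; q17-0->q19; q17-1->q3; q18-0->q14; q18-1->q20; q19-0->q20; q19-1->q6; q20-0->q14; q20-1->q10

Handle the two conditions separately and then intersect. The first has 6 states tracking the count of `0`s, saturating at 5; the second has 4 states tracking the count of `1`s modulo 4. A product state is a pair (one from each), accepting exactly when both do. Minimizing collapses redundant product states.
With 21 states:
          0    1  
>  q0     q1   q2 
   q1     q3   q4 
   q2     q4   q5 
   q3     q6   q7 
   q4     q7   q8 
 * q5     q8   q9 
   q6    q10  q11 
   q7    q11  q12 
 * q8    q12  q13 
   q9    q13   q0 
   q10   q14  q15 
   q11   q15  q16 
 * q12   q16  q17 
   q13   q17   q1 
   q14   q14  q14 
   q15   q14  q18 
 * q16   q18  q19 
   q17   q19   q3 
 * q18   q14  q20 
   q19   q20   q6 
   q20   q14  q10 
(> = start, * = accepting)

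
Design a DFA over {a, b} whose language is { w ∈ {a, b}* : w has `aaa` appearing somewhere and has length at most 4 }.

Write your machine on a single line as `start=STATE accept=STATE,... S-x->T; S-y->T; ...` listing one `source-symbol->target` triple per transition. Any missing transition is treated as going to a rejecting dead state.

Handle the two conditions separately and then intersect. One (4 states) tracks whether and how much of `aaa` has been seen; the other (6 states) tracks the input length, saturating at 5. Each combined state is a pair, one component from each; accept when both components accept.
          a    b  
>  S0     S1   S2 
   S1     S3   S4 
   S2     S5   S4 
   S3     S6   S7 
   S4     S8   S7 
   S5     S9   S7 
 * S6    S10  S10 
   S7    S11  S12 
   S8    S13  S12 
   S9    S10  S12 
 * S10   S14  S14 
   S11   S15  S16 
   S12   S17  S16 
   S13   S14  S16 
   S14   S14  S14 
   S15   S14  S16 
   S16   S17  S16 
   S17   S15  S16 
(> = start, * = accepting)

start=S0; accept=S6,S10; S0-a->S1; S0-b->S2; S1-a->S3; S1-b->S4; S2-a->S5; S2-b->S4; S3-a->S6; S3-b->S7; S4-a->S8; S4-b->S7; S5-a->S9; S5-b->S7; S6-a->S10; S6-b->S10; S7-a->S11; S7-b->S12; S8-a->S13; S8-b->S12; S9-a->S10; S9-b->S12; S10-a->S14; S10-b->S14; S11-a->S15; S11-b->S16; S12-a->S17; S12-b->S16; S13-a->S14; S13-b->S16; S14-a->S14; S14-b->S14; S15-a->S14; S15-b->S16; S16-a->S17; S16-b->S16; S17-a->S15; S17-b->S16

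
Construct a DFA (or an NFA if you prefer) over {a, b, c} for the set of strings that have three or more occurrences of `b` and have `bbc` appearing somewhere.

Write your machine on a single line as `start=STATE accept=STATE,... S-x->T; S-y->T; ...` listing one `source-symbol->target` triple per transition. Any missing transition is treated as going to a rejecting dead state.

Handle the two conditions separately and then intersect. The first has 5 states tracking the count of `b`s, saturating at 4; the second has 4 states tracking whether and how much of `bbc` has been seen. A product state is a pair (one from each), accepting exactly when both do. After merging equivalent states the machine shrinks.
        a   b   c  
>  S0   S0  S1  S0 
   S1   S2  S3  S2 
   S2   S2  S4  S2 
   S3   S2  S5  S6 
   S4   S2  S5  S2 
   S5   S2  S5  S7 
   S6   S6  S7  S6 
 * S7   S7  S7  S7 
(> = start, * = accepting)

start=S0; accept=S7; S0-a->S0; S0-b->S1; S0-c->S0; S1-a->S2; S1-b->S3; S1-c->S2; S2-a->S2; S2-b->S4; S2-c->S2; S3-a->S2; S3-b->S5; S3-c->S6; S4-a->S2; S4-b->S5; S4-c->S2; S5-a->S2; S5-b->S5; S5-c->S7; S6-a->S6; S6-b->S7; S6-c->S6; S7-a->S7; S7-b->S7; S7-c->S7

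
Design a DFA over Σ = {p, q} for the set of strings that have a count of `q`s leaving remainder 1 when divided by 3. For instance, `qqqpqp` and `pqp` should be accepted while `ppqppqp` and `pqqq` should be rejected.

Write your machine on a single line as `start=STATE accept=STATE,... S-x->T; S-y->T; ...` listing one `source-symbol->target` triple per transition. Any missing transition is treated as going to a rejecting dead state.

start=s0; accept=s1; s0-p->s0; s0-q->s1; s1-p->s1; s1-q->s2; s2-p->s2; s2-q->s0

Keep the running count of `q`s modulo 3: each `q` advances along the cycle s0 → s1 → s2 → s0 while other symbols loop. Accept at s1.
A 3-state machine:
        p   q  
>  s0   s0  s1 
 * s1   s1  s2 
   s2   s2  s0 
(> = start, * = accepting)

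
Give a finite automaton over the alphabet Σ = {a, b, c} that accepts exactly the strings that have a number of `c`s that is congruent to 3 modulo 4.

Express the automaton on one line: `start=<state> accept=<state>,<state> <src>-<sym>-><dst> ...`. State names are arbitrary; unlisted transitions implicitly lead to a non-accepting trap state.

start=q0 accept=q3 q0-a->q0 q0-b->q0 q0-c->q1 q1-a->q1 q1-b->q1 q1-c->q2 q2-a->q2 q2-b->q2 q2-c->q3 q3-a->q3 q3-b->q3 q3-c->q0

The only thing that matters is how many `c`s have appeared, reduced mod 4. Use one state per residue: q0 for 0, …, q3 for 3. Reading `c` moves to the next residue; anything else stays put. q3 is accepting.
With 4 states:
        a   b   c  
>  q0   q0  q0  q1 
   q1   q1  q1  q2 
   q2   q2  q2  q3 
 * q3   q3  q3  q0 
(> = start, * = accepting)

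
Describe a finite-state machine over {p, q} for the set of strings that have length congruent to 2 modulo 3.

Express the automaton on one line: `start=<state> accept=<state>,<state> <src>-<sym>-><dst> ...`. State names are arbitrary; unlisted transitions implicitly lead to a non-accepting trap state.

Count input length modulo 3: every symbol advances one step around the cycle A → B → C → A. Accept at C.
A 3-state machine:
       p  q 
>  A   B  B 
   B   C  C 
 * C   A  A 
(> = start, * = accepting)

start=A accept=C A-p->B A-q->B B-p->C B-q->C C-p->A C-q->A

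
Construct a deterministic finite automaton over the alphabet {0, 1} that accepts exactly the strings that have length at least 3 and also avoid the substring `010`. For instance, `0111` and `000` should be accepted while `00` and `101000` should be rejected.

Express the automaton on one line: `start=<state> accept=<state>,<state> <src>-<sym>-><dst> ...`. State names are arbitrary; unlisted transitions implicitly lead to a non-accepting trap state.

start=q0 accept=q6,q7,q9 q0-0->q1 q0-1->q2 q1-0->q3 q1-1->q4 q2-0->q3 q2-1->q5 q3-0->q6 q3-1->q7 q4-0->q8 q4-1->q9 q5-0->q6 q5-1->q9 q6-0->q6 q6-1->q7 q7-0->q8 q7-1->q9 q8-0->q8 q8-1->q8 q9-0->q6 q9-1->q9

Build one automaton per condition and run them in lockstep. One (5 states) tracks the input length, saturating at 4; the other (4 states) tracks partial matches of the forbidden pattern `010`. Each combined state is a pair, one component from each; accept when both components accept. Equivalent product states are then merged.
        0   1  
>  q0   q1  q2 
   q1   q3  q4 
   q2   q3  q5 
   q3   q6  q7 
   q4   q8  q9 
   q5   q6  q9 
 * q6   q6  q7 
 * q7   q8  q9 
   q8   q8  q8 
 * q9   q6  q9 
(> = start, * = accepting)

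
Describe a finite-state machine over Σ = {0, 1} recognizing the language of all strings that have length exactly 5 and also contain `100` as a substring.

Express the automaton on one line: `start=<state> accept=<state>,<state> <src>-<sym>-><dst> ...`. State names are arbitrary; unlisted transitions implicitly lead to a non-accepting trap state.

Handle the two conditions separately and then intersect. The first has 7 states tracking the input length, saturating at 6; the second has 4 states tracking whether and how much of `100` has been seen. A product state is a pair (one from each), accepting exactly when both do. Minimizing collapses redundant product states.
With 13 states:
          0    1  
>  q0     q1   q2 
   q1     q3   q4 
   q2     q5   q4 
   q3     q6   q7 
   q4     q8   q7 
   q5     q9   q7 
   q6     q6   q6 
   q7    q10   q6 
   q8    q11   q6 
   q9    q11  q11 
   q10   q12   q6 
   q11   q12  q12 
 * q12    q6   q6 
(> = start, * = accepting)

start=q0 accept=q12 q0-0->q1 q0-1->q2 q1-0->q3 q1-1->q4 q2-0->q5 q2-1->q4 q3-0->q6 q3-1->q7 q4-0->q8 q4-1->q7 q5-0->q9 q5-1->q7 q6-0->q6 q6-1->q6 q7-0->q10 q7-1->q6 q8-0->q11 q8-1->q6 q9-0->q11 q9-1->q11 q10-0->q12 q10-1->q6 q11-0->q12 q11-1->q12 q12-0->q6 q12-1->q6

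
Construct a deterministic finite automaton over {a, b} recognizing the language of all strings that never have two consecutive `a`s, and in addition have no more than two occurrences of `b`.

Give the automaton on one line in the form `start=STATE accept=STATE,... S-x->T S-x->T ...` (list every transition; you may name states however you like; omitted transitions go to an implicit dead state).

Handle the two conditions separately and then intersect. One (3 states) tracks partial matches of the forbidden pattern `aa`; the other (4 states) tracks the count of `b`s, saturating at 3. Each combined state is a pair, one component from each; accept when both components accept.
12 states suffice.
          a    b  
>* q0     q1   q2 
 * q1     q3   q2 
 * q2     q4   q5 
   q3     q3   q6 
 * q4     q6   q5 
 * q5     q7   q8 
   q6     q6   q9 
 * q7     q9   q8 
   q8    q10   q8 
   q9     q9  q11 
   q10   q11   q8 
   q11   q11  q11 
(> = start, * = accepting)

start=q0 accept=q0,q1,q2,q4,q5,q7 q0-a->q1 q0-b->q2 q1-a->q3 q1-b->q2 q2-a->q4 q2-b->q5 q3-a->q3 q3-b->q6 q4-a->q6 q4-b->q5 q5-a->q7 q5-b->q8 q6-a->q6 q6-b->q9 q7-a->q9 q7-b->q8 q8-a->q10 q8-b->q8 q9-a->q9 q9-b->q11 q10-a->q11 q10-b->q8 q11-a->q11 q11-b->q11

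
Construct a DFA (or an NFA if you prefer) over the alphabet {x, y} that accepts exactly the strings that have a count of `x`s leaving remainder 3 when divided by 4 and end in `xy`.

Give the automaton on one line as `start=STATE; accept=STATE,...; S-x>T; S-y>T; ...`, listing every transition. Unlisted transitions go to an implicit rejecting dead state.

start=s0; accept=s8; s0-x>s1; s0-y>s0; s1-x>s2; s1-y>s3; s2-x>s4; s2-y>s5; s3-x>s2; s3-y>s6; s4-x>s7; s4-y>s8; s5-x>s4; s5-y>s9; s6-x>s2; s6-y>s6; s7-x>s1; s7-y>s10; s8-x>s7; s8-y>s11; s9-x>s4; s9-y>s9; s10-x>s1; s10-y>s0; s11-x>s7; s11-y>s11

Build one automaton per condition and run them in lockstep. One (4 states) tracks the count of `x`s modulo 4; the other (3 states) tracks how much of the suffix `xy` has currently been matched. Each combined state is a pair, one component from each; accept when both components accept.
With 12 states:
          x    y  
>  s0     s1   s0 
   s1     s2   s3 
   s2     s4   s5 
   s3     s2   s6 
   s4     s7   s8 
   s5     s4   s9 
   s6     s2   s6 
   s7     s1  s10 
 * s8     s7  s11 
   s9     s4   s9 
   s10    s1   s0 
   s11    s7  s11 
(> = start, * = accepting)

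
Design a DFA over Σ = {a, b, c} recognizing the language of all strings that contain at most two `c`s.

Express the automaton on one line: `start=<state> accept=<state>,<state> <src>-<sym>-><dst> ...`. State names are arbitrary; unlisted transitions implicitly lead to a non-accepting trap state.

Only the number of `c`s matters, and only up to 3. Make a chain S0 → S1 → S2 → S3 advanced by each `c` (with S3 absorbing); every other symbol self-loops. The accepting set is {S0, S1, S2}.
A 4-state machine:
        a   b   c  
>* S0   S0  S0  S1 
 * S1   S1  S1  S2 
 * S2   S2  S2  S3 
   S3   S3  S3  S3 
(> = start, * = accepting)

start=S0 accept=S0,S1,S2 S0-a->S0 S0-b->S0 S0-c->S1 S1-a->S1 S1-b->S1 S1-c->S2 S2-a->S2 S2-b->S2 S2-c->S3 S3-a->S3 S3-b->S3 S3-c->S3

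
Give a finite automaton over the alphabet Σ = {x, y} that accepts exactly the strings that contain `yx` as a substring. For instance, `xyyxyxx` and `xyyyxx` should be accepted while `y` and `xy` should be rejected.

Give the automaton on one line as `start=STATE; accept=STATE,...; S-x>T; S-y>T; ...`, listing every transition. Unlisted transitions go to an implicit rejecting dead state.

States q0..q1 record the length of the longest prefix of `yx` that matches the current input suffix. Reaching q2 means `yx` has been seen, and we stay there forever. Accept from q2.
A 3-state machine:
        x   y  
>  q0   q0  q1 
   q1   q2  q1 
 * q2   q2  q2 
(> = start, * = accepting)

start=q0; accept=q2; q0-x>q0; q0-y>q1; q1-x>q2; q1-y>q1; q2-x>q2; q2-y>q2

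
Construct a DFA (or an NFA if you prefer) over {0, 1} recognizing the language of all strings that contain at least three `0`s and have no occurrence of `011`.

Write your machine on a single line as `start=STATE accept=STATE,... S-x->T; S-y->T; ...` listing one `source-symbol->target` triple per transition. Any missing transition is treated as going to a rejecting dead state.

Run two small machines in parallel and take their product. One (5 states) tracks the count of `0`s, saturating at 4; the other (4 states) tracks partial matches of the forbidden pattern `011`. Each combined state is a pair, one component from each; accept when both components accept.
          0    1  
>  s0     s1   s0 
   s1     s2   s3 
   s2     s4   s5 
   s3     s2   s6 
 * s4     s7   s8 
   s5     s4   s9 
   s6     s9   s6 
 * s7     s7  s10 
 * s8     s7  s11 
   s9    s11   s9 
 * s10    s7  s12 
   s11   s12  s11 
   s12   s12  s12 
(> = start, * = accepting)

start=s0; accept=s4,s7,s8,s10; s0-0->s1; s0-1->s0; s1-0->s2; s1-1->s3; s2-0->s4; s2-1->s5; s3-0->s2; s3-1->s6; s4-0->s7; s4-1->s8; s5-0->s4; s5-1->s9; s6-0->s9; s6-1->s6; s7-0->s7; s7-1->s10; s8-0->s7; s8-1->s11; s9-0->s11; s9-1->s9; s10-0->s7; s10-1->s12; s11-0->s12; s11-1->s11; s12-0->s12; s12-1->s12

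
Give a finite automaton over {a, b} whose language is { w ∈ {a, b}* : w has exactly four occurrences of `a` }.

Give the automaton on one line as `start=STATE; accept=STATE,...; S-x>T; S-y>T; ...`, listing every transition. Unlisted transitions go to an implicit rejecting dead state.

start=S0; accept=S4; S0-a>S1; S0-b>S0; S1-a>S2; S1-b>S1; S2-a>S3; S2-b>S2; S3-a>S4; S3-b>S3; S4-a>S5; S4-b>S4; S5-a>S5; S5-b>S5

Count `a`s, saturating at 5: states S0 through S4 mean 0 through 4 `a`s seen; S5 means more than 4. Each `a` increments (capped at S5); other symbols loop. Accept from {S4}.
        a   b  
>  S0   S1  S0 
   S1   S2  S1 
   S2   S3  S2 
   S3   S4  S3 
 * S4   S5  S4 
   S5   S5  S5 
(> = start, * = accepting)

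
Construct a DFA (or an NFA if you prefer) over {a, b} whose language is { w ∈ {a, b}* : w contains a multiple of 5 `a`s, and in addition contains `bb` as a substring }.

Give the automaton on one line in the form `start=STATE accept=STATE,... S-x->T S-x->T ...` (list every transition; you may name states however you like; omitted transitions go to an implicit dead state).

start=S0 accept=S5 S0-a->S1 S0-b->S2 S1-a->S3 S1-b->S4 S2-a->S1 S2-b->S5 S3-a->S6 S3-b->S7 S4-a->S3 S4-b->S8 S5-a->S8 S5-b->S5 S6-a->S9 S6-b->S10 S7-a->S6 S7-b->S11 S8-a->S11 S8-b->S8 S9-a->S0 S9-b->S12 S10-a->S9 S10-b->S13 S11-a->S13 S11-b->S11 S12-a->S0 S12-b->S14 S13-a->S14 S13-b->S13 S14-a->S5 S14-b->S14

Handle the two conditions separately and then intersect. The first has 5 states tracking the count of `a`s modulo 5; the second has 3 states tracking whether and how much of `bb` has been seen. A product state is a pair (one from each), accepting exactly when both do.
With 15 states:
          a    b  
>  S0     S1   S2 
   S1     S3   S4 
   S2     S1   S5 
   S3     S6   S7 
   S4     S3   S8 
 * S5     S8   S5 
   S6     S9  S10 
   S7     S6  S11 
   S8    S11   S8 
   S9     S0  S12 
   S10    S9  S13 
   S11   S13  S11 
   S12    S0  S14 
   S13   S14  S13 
   S14    S5  S14 
(> = start, * = accepting)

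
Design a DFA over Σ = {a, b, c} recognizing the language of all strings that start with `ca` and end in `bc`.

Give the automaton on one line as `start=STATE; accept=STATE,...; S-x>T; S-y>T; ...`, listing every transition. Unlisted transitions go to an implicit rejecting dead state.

start=S0; accept=S7; S0-a>S1; S0-b>S2; S0-c>S3; S1-a>S1; S1-b>S2; S1-c>S1; S2-a>S1; S2-b>S2; S2-c>S4; S3-a>S5; S3-b>S2; S3-c>S1; S4-a>S1; S4-b>S2; S4-c>S1; S5-a>S5; S5-b>S6; S5-c>S5; S6-a>S5; S6-b>S6; S6-c>S7; S7-a>S5; S7-b>S6; S7-c>S5

Handle the two conditions separately and then intersect. The first has 4 states tracking whether the input so far still matches the prefix `ca`; the second has 3 states tracking how much of the suffix `bc` has currently been matched. A product state is a pair (one from each), accepting exactly when both do.
With 8 states:
        a   b   c  
>  S0   S1  S2  S3 
   S1   S1  S2  S1 
   S2   S1  S2  S4 
   S3   S5  S2  S1 
   S4   S1  S2  S1 
   S5   S5  S6  S5 
   S6   S5  S6  S7 
 * S7   S5  S6  S5 
(> = start, * = accepting)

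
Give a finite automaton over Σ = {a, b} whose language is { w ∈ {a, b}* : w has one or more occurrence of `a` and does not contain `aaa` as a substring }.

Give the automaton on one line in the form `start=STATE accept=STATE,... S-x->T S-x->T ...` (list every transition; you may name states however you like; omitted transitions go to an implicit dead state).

Build one automaton per condition and run them in lockstep. One (3 states) tracks the count of `a`s, saturating at 2; the other (4 states) tracks partial matches of the forbidden pattern `aaa`. Each combined state is a pair, one component from each; accept when both components accept. Minimizing collapses redundant product states.
        a   b  
>  S0   S1  S0 
 * S1   S2  S3 
 * S2   S4  S3 
 * S3   S1  S3 
   S4   S4  S4 
(> = start, * = accepting)

start=S0 accept=S1,S2,S3 S0-a->S1 S0-b->S0 S1-a->S2 S1-b->S3 S2-a->S4 S2-b->S3 S3-a->S1 S3-b->S3 S4-a->S4 S4-b->S4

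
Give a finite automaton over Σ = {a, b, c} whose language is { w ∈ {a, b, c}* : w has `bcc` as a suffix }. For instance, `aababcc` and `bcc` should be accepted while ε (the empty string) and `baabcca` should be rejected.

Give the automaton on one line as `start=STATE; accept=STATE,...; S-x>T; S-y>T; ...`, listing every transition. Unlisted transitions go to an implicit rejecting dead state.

start=s0; accept=s3; s0-a>s0; s0-b>s1; s0-c>s0; s1-a>s0; s1-b>s1; s1-c>s2; s2-a>s0; s2-b>s1; s2-c>s3; s3-a>s0; s3-b>s1; s3-c>s0

Let each state record the length of the longest suffix of the input read so far that is also a prefix of `bcc`. s1 means the last symbol is `b`; s2 means the last 2 symbols are `bc`; s3 means the last 3 symbols are `bcc`. Accept only at s3, where the string currently ends in `bcc`.
        a   b   c  
>  s0   s0  s1  s0 
   s1   s0  s1  s2 
   s2   s0  s1  s3 
 * s3   s0  s1  s0 
(> = start, * = accepting)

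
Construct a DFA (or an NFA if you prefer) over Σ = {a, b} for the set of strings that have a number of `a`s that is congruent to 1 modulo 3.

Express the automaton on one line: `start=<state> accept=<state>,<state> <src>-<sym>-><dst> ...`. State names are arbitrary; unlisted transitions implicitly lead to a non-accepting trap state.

Keep the running count of `a`s modulo 3: each `a` advances along the cycle s0 → s1 → s2 → s0 while other symbols loop. Accept at s1.
With 3 states:
        a   b  
>  s0   s1  s0 
 * s1   s2  s1 
   s2   s0  s2 
(> = start, * = accepting)

start=s0 accept=s1 s0-a->s1 s0-b->s0 s1-a->s2 s1-b->s1 s2-a->s0 s2-b->s2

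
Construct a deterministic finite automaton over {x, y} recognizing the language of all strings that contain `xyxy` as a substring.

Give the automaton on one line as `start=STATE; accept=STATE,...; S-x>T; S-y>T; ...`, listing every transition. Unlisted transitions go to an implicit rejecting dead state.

Track how much of `xyxy` has been matched so far: state S0 is no progress, S4 is the absorbing accept state reached once `xyxy` has occurred. Intermediate states record partial matches; on a mismatch, fall back to the longest reusable overlap.
A 5-state machine:
        x   y  
>  S0   S1  S0 
   S1   S1  S2 
   S2   S3  S0 
   S3   S1  S4 
 * S4   S4  S4 
(> = start, * = accepting)

start=S0; accept=S4; S0-x>S1; S0-y>S0; S1-x>S1; S1-y>S2; S2-x>S3; S2-y>S0; S3-x>S1; S3-y>S4; S4-x>S4; S4-y>S4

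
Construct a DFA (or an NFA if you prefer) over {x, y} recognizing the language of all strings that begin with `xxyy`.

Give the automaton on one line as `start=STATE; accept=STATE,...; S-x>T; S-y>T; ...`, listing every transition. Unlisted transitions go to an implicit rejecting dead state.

Walk along `xxyy` while the input agrees: from q0 take `x` to q1, and so on. Any deviation drops to the rejecting sink q5. Once q4 is reached the prefix is confirmed and every continuation is accepted.
With 6 states:
        x   y  
>  q0   q1  q5 
   q1   q2  q5 
   q2   q5  q3 
   q3   q5  q4 
 * q4   q4  q4 
   q5   q5  q5 
(> = start, * = accepting)

start=q0; accept=q4; q0-x>q1; q0-y>q5; q1-x>q2; q1-y>q5; q2-x>q5; q2-y>q3; q3-x>q5; q3-y>q4; q4-x>q4; q4-y>q4; q5-x>q5; q5-y>q5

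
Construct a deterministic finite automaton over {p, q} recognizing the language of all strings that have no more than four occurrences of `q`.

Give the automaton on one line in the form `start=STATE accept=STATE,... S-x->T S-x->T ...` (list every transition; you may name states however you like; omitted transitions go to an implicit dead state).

start=A accept=A,B,C,D,E A-p->A A-q->B B-p->B B-q->C C-p->C C-q->D D-p->D D-q->E E-p->E E-q->F F-p->F F-q->F

Only the number of `q`s matters, and only up to 5. Make a chain A → B → C → D → E → F advanced by each `q` (with F absorbing); every other symbol self-loops. The accepting set is {A, B, C, D, E}.
       p  q 
>* A   A  B 
 * B   B  C 
 * C   C  D 
 * D   D  E 
 * E   E  F 
   F   F  F 
(> = start, * = accepting)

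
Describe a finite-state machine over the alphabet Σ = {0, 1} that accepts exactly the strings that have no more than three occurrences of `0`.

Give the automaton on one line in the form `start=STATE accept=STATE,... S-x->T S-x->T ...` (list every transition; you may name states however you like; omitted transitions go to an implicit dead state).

Only the number of `0`s matters, and only up to 4. Make a chain q0 → q1 → q2 → q3 → q4 advanced by each `0` (with q4 absorbing); every other symbol self-loops. The accepting set is {q0, q1, q2, q3}.
With 5 states:
        0   1  
>* q0   q1  q0 
 * q1   q2  q1 
 * q2   q3  q2 
 * q3   q4  q3 
   q4   q4  q4 
(> = start, * = accepting)

start=q0 accept=q0,q1,q2,q3 q0-0->q1 q0-1->q0 q1-0->q2 q1-1->q1 q2-0->q3 q2-1->q2 q3-0->q4 q3-1->q3 q4-0->q4 q4-1->q4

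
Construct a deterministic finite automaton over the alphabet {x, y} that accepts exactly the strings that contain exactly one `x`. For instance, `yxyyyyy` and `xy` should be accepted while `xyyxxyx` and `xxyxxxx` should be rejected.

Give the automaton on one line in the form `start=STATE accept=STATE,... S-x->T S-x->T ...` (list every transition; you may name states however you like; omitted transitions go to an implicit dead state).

start=q0 accept=q1 q0-x->q1 q0-y->q0 q1-x->q2 q1-y->q1 q2-x->q2 q2-y->q2

Count `x`s, saturating at 2: state q0 means no `x` yet, q1 means one `x` seen, q2 means more than one. Each `x` increments (capped at q2); other symbols loop. Accept from {q1}.
        x   y  
>  q0   q1  q0 
 * q1   q2  q1 
   q2   q2  q2 
(> = start, * = accepting)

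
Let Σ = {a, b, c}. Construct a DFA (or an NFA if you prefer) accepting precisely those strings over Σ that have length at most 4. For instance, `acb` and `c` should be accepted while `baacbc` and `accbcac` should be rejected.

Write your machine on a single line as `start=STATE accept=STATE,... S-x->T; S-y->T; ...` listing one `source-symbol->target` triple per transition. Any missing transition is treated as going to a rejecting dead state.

start=S0; accept=S0,S1,S2,S3,S4; S0-a->S1; S0-b->S1; S0-c->S1; S1-a->S2; S1-b->S2; S1-c->S2; S2-a->S3; S2-b->S3; S2-c->S3; S3-a->S4; S3-b->S4; S3-c->S4; S4-a->S5; S4-b->S5; S4-c->S5; S5-a->S5; S5-b->S5; S5-c->S5

We only need to distinguish lengths 0, 1, …, 4, and '>4'. Chain S0 → S1 → S2 → S3 → S4 → S5 on every symbol, with S5 looping. Accepting states: {S0, S1, S2, S3, S4}.
        a   b   c  
>* S0   S1  S1  S1 
 * S1   S2  S2  S2 
 * S2   S3  S3  S3 
 * S3   S4  S4  S4 
 * S4   S5  S5  S5 
   S5   S5  S5  S5 
(> = start, * = accepting)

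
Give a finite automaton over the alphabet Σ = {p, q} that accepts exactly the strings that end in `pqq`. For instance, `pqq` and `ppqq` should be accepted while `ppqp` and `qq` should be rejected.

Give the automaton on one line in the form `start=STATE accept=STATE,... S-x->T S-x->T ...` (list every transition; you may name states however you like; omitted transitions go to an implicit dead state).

start=s0 accept=s3 s0-p->s1 s0-q->s0 s1-p->s1 s1-q->s2 s2-p->s1 s2-q->s3 s3-p->s1 s3-q->s0

Remember how much of `pqq` the current input suffix matches. State s0 means no match yet; s1 means the last symbol is `p`; s2 means the last 2 symbols are `pq`; s3 means the last 3 symbols are `pqq`. Only s3 accepts. On a mismatch, fall back to the longest proper suffix that is still a prefix of `pqq`.
4 states suffice.
        p   q  
>  s0   s1  s0 
   s1   s1  s2 
   s2   s1  s3 
 * s3   s1  s0 
(> = start, * = accepting)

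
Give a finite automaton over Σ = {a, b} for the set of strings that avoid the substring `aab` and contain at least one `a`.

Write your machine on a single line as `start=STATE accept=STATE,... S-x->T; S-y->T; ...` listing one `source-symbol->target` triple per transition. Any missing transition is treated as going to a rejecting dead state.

start=S0; accept=S1,S2,S3; S0-a->S1; S0-b->S0; S1-a->S2; S1-b->S3; S2-a->S2; S2-b->S4; S3-a->S1; S3-b->S3; S4-a->S4; S4-b->S4

Handle the two conditions separately and then intersect. One (4 states) tracks partial matches of the forbidden pattern `aab`; the other (3 states) tracks the count of `a`s, saturating at 2. Each combined state is a pair, one component from each; accept when both components accept. Minimizing collapses redundant product states.
5 states suffice.
        a   b  
>  S0   S1  S0 
 * S1   S2  S3 
 * S2   S2  S4 
 * S3   S1  S3 
   S4   S4  S4 
(> = start, * = accepting)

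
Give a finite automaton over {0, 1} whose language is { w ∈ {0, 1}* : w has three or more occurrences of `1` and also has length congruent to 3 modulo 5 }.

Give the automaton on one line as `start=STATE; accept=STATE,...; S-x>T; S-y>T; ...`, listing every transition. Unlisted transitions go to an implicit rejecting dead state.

start=S0; accept=S9; S0-0>S1; S0-1>S2; S1-0>S3; S1-1>S4; S2-0>S4; S2-1>S5; S3-0>S6; S3-1>S7; S4-0>S7; S4-1>S8; S5-0>S8; S5-1>S9; S6-0>S10; S6-1>S11; S7-0>S11; S7-1>S12; S8-0>S12; S8-1>S13; S9-0>S13; S9-1>S13; S10-0>S0; S10-1>S14; S11-0>S14; S11-1>S15; S12-0>S15; S12-1>S16; S13-0>S16; S13-1>S16; S14-0>S2; S14-1>S17; S15-0>S17; S15-1>S18; S16-0>S18; S16-1>S18; S17-0>S5; S17-1>S19; S18-0>S19; S18-1>S19; S19-0>S9; S19-1>S9

Run two small machines in parallel and take their product. One (5 states) tracks the count of `1`s, saturating at 4; the other (5 states) tracks the input length modulo 5. Each combined state is a pair, one component from each; accept when both components accept. Minimizing collapses redundant product states.
          0    1  
>  S0     S1   S2 
   S1     S3   S4 
   S2     S4   S5 
   S3     S6   S7 
   S4     S7   S8 
   S5     S8   S9 
   S6    S10  S11 
   S7    S11  S12 
   S8    S12  S13 
 * S9    S13  S13 
   S10    S0  S14 
   S11   S14  S15 
   S12   S15  S16 
   S13   S16  S16 
   S14    S2  S17 
   S15   S17  S18 
   S16   S18  S18 
   S17    S5  S19 
   S18   S19  S19 
   S19    S9   S9 
(> = start, * = accepting)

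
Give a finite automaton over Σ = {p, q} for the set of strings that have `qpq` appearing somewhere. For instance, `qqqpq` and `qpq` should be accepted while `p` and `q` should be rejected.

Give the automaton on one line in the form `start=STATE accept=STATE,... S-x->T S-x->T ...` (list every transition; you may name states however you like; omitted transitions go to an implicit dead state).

States S0..S2 record the length of the longest prefix of `qpq` that matches the current input suffix. Reaching S3 means `qpq` has been seen, and we stay there forever. Accept from S3.
A 4-state machine:
        p   q  
>  S0   S0  S1 
   S1   S2  S1 
   S2   S0  S3 
 * S3   S3  S3 
(> = start, * = accepting)

start=S0 accept=S3 S0-p->S0 S0-q->S1 S1-p->S2 S1-q->S1 S2-p->S0 S2-q->S3 S3-p->S3 S3-q->S3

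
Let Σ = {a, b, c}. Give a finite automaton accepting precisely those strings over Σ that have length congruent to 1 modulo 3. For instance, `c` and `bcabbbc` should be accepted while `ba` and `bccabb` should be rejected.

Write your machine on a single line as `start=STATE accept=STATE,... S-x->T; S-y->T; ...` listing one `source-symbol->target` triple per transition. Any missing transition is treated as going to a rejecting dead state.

Count input length modulo 3: every symbol advances one step around the cycle S0 → S1 → S2 → S0. Accept at S1.
        a   b   c  
>  S0   S1  S1  S1 
 * S1   S2  S2  S2 
   S2   S0  S0  S0 
(> = start, * = accepting)

start=S0; accept=S1; S0-a->S1; S0-b->S1; S0-c->S1; S1-a->S2; S1-b->S2; S1-c->S2; S2-a->S0; S2-b->S0; S2-c->S0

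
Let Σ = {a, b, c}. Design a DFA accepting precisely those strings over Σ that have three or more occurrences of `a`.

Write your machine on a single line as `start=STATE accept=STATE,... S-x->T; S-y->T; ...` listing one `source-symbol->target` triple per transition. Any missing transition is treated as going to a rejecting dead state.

Only the number of `a`s matters, and only up to 4. Make a chain s0 → s1 → s2 → s3 → s4 advanced by each `a` (with s4 absorbing); every other symbol self-loops. The accepting set is {s3, s4}.
5 states suffice.
        a   b   c  
>  s0   s1  s0  s0 
   s1   s2  s1  s1 
   s2   s3  s2  s2 
 * s3   s4  s3  s3 
 * s4   s4  s4  s4 
(> = start, * = accepting)

start=s0; accept=s3,s4; s0-a->s1; s0-b->s0; s0-c->s0; s1-a->s2; s1-b->s1; s1-c->s1; s2-a->s3; s2-b->s2; s2-c->s2; s3-a->s4; s3-b->s3; s3-c->s3; s4-a->s4; s4-b->s4; s4-c->s4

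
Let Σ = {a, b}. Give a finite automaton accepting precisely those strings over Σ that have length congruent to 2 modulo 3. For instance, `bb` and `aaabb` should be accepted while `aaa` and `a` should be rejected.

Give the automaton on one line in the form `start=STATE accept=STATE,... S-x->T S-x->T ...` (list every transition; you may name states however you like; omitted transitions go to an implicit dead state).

start=S0 accept=S2 S0-a->S1 S0-b->S1 S1-a->S2 S1-b->S2 S2-a->S0 S2-b->S0

Only the length mod 3 matters, so use a 3-cycle: from any state, every input symbol moves to the next state, wrapping S2 back to S0. Mark S2 accepting.
A 3-state machine:
        a   b  
>  S0   S1  S1 
   S1   S2  S2 
 * S2   S0  S0 
(> = start, * = accepting)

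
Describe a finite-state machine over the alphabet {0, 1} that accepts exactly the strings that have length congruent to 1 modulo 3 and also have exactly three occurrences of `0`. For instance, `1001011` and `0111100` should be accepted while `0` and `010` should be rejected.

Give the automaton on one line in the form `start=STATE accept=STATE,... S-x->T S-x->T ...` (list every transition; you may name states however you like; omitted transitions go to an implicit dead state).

Handle the two conditions separately and then intersect. The first has 3 states tracking the input length modulo 3; the second has 5 states tracking the count of `0`s, saturating at 4. A product state is a pair (one from each), accepting exactly when both do. After merging equivalent states the machine shrinks.
13 states suffice.
          0    1  
>  q0     q1   q2 
   q1     q3   q4 
   q2     q4   q5 
   q3     q6   q7 
   q4     q7   q8 
   q5     q8   q0 
   q6     q9  q10 
   q7    q10  q11 
   q8    q11   q1 
   q9     q9   q9 
 * q10    q9  q12 
   q11   q12   q3 
   q12    q9   q6 
(> = start, * = accepting)

start=q0 accept=q10 q0-0->q1 q0-1->q2 q1-0->q3 q1-1->q4 q2-0->q4 q2-1->q5 q3-0->q6 q3-1->q7 q4-0->q7 q4-1->q8 q5-0->q8 q5-1->q0 q6-0->q9 q6-1->q10 q7-0->q10 q7-1->q11 q8-0->q11 q8-1->q1 q9-0->q9 q9-1->q9 q10-0->q9 q10-1->q12 q11-0->q12 q11-1->q3 q12-0->q9 q12-1->q6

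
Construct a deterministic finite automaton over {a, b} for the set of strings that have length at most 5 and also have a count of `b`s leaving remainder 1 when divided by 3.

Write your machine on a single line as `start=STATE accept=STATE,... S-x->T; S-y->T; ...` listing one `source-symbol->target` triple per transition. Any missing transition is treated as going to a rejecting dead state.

Handle the two conditions separately and then intersect. The first has 7 states tracking the input length, saturating at 6; the second has 3 states tracking the count of `b`s modulo 3. A product state is a pair (one from each), accepting exactly when both do. After merging equivalent states the machine shrinks.
With 13 states:
          a    b  
>  q0     q1   q2 
   q1     q3   q4 
 * q2     q4   q5 
   q3     q6   q7 
 * q4     q7   q8 
   q5     q8   q6 
   q6     q9  q10 
 * q7    q10  q11 
   q8    q11   q9 
   q9    q11  q12 
 * q10   q12  q11 
   q11   q11  q11 
 * q12   q11  q11 
(> = start, * = accepting)

start=q0; accept=q2,q4,q7,q10,q12; q0-a->q1; q0-b->q2; q1-a->q3; q1-b->q4; q2-a->q4; q2-b->q5; q3-a->q6; q3-b->q7; q4-a->q7; q4-b->q8; q5-a->q8; q5-b->q6; q6-a->q9; q6-b->q10; q7-a->q10; q7-b->q11; q8-a->q11; q8-b->q9; q9-a->q11; q9-b->q12; q10-a->q12; q10-b->q11; q11-a->q11; q11-b->q11; q12-a->q11; q12-b->q11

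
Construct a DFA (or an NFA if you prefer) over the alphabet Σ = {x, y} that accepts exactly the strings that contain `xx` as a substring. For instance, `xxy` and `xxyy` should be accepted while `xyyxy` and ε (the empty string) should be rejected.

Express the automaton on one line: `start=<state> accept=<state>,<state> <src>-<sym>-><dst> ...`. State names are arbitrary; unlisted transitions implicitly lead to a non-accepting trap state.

start=s0 accept=s2 s0-x->s1 s0-y->s0 s1-x->s2 s1-y->s0 s2-x->s2 s2-y->s2

Track how much of `xx` has been matched so far: state s0 is no progress, s2 is the absorbing accept state reached once `xx` has occurred. Intermediate states record partial matches; on a mismatch, fall back to the longest reusable overlap.
        x   y  
>  s0   s1  s0 
   s1   s2  s0 
 * s2   s2  s2 
(> = start, * = accepting)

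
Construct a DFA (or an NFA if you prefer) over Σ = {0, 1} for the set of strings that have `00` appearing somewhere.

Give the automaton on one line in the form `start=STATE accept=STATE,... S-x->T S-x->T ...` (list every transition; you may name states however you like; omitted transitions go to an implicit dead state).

start=q0 accept=q2 q0-0->q1 q0-1->q0 q1-0->q2 q1-1->q0 q2-0->q2 q2-1->q2

Track how much of `00` has been matched so far: state q0 is no progress, q2 is the absorbing accept state reached once `00` has occurred. Intermediate states record partial matches; on a mismatch, fall back to the longest reusable overlap.
A 3-state machine:
        0   1  
>  q0   q1  q0 
   q1   q2  q0 
 * q2   q2  q2 
(> = start, * = accepting)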